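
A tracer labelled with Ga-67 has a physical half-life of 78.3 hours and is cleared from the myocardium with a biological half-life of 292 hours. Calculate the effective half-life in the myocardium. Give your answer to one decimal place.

1/t_eff = 1/t_phys + 1/t_biol = 1/78.3 + 1/292 = 0.016196 per hour.
t_eff = 78.3 × 292 / (78.3 + 292) ≈ 61.743 hours.

61.7 hours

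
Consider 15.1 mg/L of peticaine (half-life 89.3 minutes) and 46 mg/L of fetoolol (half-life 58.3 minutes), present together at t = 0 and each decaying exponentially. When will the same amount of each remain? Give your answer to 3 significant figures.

Set 15.1·(1/2)^(t/89.3) = 46·(1/2)^(t/58.3).
Taking log₂: log₂(15.1/46) = t·(1/89.3 − 1/58.3).
log₂(0.32826) = -1.6071; 1/89.3 − 1/58.3 = -0.0059545.
t = -1.6071 / -0.0059545 ≈ 269.9 minutes.

270 minutes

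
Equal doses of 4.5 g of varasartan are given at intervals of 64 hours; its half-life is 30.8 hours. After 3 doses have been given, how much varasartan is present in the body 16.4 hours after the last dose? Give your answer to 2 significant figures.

The 3 doses were given 144.4, 80.4, 16.4 hours ago.
Total = 4.5·(1/2)^(144.4/30.8) + 4.5·(1/2)^(80.4/30.8) + 4.5·(1/2)^(16.4/30.8)
      = 0.17454 + 0.7369 + 3.1112 ≈ 4.0226 g.

4.0 g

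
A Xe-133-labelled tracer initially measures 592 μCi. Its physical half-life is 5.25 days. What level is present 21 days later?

Elapsed time is 4 half-lives (21/5.25).
Each half-life halves the amount: 592 × (1/2)^4 = 592/16 = 37 μCi.

37 μCi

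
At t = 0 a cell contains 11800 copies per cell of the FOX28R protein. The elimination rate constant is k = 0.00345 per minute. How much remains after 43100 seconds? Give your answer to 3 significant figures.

t½ = ln 2 / k = 0.69315 / 0.00345 ≈ 200.91 minutes.
Convert the elapsed time: 43100 seconds = 718.333 minutes.
Number of half-lives: n = 718.333/200.91 ≈ 3.5754.
Remaining = 11800 × (1/2)^3.5754 = 11800 × 0.08389 ≈ 989.9 copies per cell.

990 copies per cell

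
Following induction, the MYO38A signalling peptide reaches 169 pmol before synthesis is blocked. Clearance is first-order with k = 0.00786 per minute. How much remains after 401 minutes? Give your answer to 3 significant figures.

7.23 pmol

t½ = ln 2 / k = 0.69315 / 0.00786 ≈ 88.187 minutes.
Number of half-lives: n = 401/88.187 ≈ 4.5472.
Remaining = 169 × (1/2)^4.5472 = 169 × 0.042772 ≈ 7.2286 pmol.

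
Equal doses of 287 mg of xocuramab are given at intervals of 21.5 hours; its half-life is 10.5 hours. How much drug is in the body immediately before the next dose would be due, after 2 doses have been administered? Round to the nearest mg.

86 mg

The 2 doses were given 43, 21.5 hours ago.
Total = 287·(1/2)^(43/10.5) + 287·(1/2)^(21.5/10.5)
      = 16.792 + 69.42 ≈ 86.212 mg.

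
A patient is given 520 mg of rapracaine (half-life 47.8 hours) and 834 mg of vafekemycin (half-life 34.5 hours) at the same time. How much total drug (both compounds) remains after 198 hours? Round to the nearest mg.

rapracaine: 520 × (1/2)^(198/47.8) = 520 × (1/2)^4.1423 ≈ 29.448 mg.
vafekemycin: 834 × (1/2)^(198/34.5) = 834 × (1/2)^5.7391 ≈ 15.614 mg.
Total = 29.448 + 15.614 ≈ 45.062 mg.

45 mg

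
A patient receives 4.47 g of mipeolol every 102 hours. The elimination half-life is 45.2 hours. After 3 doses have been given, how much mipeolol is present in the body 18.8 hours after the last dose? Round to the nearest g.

The 3 doses were given 222.8, 120.8, 18.8 hours ago.
Total = 4.47·(1/2)^(222.8/45.2) + 4.47·(1/2)^(120.8/45.2) + 4.47·(1/2)^(18.8/45.2)
      = 0.14671 + 0.70111 + 3.3504 ≈ 4.1982 g.

4 g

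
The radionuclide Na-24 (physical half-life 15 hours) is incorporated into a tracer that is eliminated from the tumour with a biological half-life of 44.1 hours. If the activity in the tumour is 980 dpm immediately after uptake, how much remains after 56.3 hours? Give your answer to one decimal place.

1/t_eff = 1/t_phys + 1/t_biol = 1/15 + 1/44.1 = 0.089342 per hour.
t_eff = 15 × 44.1 / (15 + 44.1) ≈ 11.193 hours.
Remaining = 980 × (1/2)^(56.3/11.193) = 980 × (1/2)^5.03 ≈ 29.995 dpm.

30.0 dpm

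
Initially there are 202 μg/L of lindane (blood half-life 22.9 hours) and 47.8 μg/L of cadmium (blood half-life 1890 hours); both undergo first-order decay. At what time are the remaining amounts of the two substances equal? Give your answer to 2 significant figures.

Set 202·(1/2)^(t/22.9) = 47.8·(1/2)^(t/1890).
Taking log₂: log₂(202/47.8) = t·(1/22.9 − 1/1890).
log₂(4.2259) = 2.0793; 1/22.9 − 1/1890 = 0.043139.
t = 2.0793 / 0.043139 ≈ 48.199 hours.

48 hours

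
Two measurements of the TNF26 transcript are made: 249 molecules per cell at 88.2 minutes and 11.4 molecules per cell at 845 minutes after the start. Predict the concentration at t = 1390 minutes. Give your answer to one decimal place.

1.2 molecules per cell

Over Δt = 845 − 88.2 = 756.8 minutes, the level fell by a factor of 249/11.4 ≈ 21.842.
n = log₂(21.842) ≈ 4.449 half-lives, so t½ = 756.8/4.449 ≈ 170.1 minutes.
From t = 845 to t = 1390: 11.4 × (1/2)^((1390−845)/170.1) ≈ 1.2372 molecules per cell.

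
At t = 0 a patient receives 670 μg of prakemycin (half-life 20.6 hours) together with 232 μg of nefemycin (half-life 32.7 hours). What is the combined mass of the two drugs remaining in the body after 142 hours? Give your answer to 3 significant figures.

prakemycin: 670 × (1/2)^(142/20.6) = 670 × (1/2)^6.8932 ≈ 5.6366 μg.
nefemycin: 232 × (1/2)^(142/32.7) = 232 × (1/2)^4.3425 ≈ 11.436 μg.
Total = 5.6366 + 11.436 ≈ 17.072 μg.

17.1 μg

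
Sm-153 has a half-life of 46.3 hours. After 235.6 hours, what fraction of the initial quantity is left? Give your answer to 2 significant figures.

n = 235.6/46.3 ≈ 5.0886 half-lives.
Fraction remaining = (1/2)^5.0886 ≈ 0.02939.

0.029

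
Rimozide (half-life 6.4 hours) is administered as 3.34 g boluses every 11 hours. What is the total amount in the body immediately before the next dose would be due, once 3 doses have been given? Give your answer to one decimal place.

1.4 g

The 3 doses were given 33, 22, 11 hours ago.
Total = 3.34·(1/2)^(33/6.4) + 3.34·(1/2)^(22/6.4) + 3.34·(1/2)^(11/6.4)
      = 0.093661 + 0.30829 + 1.0147 ≈ 1.4167 g.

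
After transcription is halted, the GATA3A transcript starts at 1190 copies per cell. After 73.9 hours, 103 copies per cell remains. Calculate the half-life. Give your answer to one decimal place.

20.9 hours

A/A₀ = 103/1190 ≈ 0.086555.
n = log₂(11.553) ≈ 3.5302 half-lives elapsed in 73.9 hours.
t½ = 73.9/3.5302 ≈ 20.933 hours.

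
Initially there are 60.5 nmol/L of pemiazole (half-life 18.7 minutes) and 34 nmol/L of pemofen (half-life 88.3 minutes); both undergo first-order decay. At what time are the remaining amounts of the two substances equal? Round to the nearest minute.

Set 60.5·(1/2)^(t/18.7) = 34·(1/2)^(t/88.3).
Taking log₂: log₂(60.5/34) = t·(1/18.7 − 1/88.3).
log₂(1.7794) = 0.8314; 1/18.7 − 1/88.3 = 0.042151.
t = 0.8314 / 0.042151 ≈ 19.724 minutes.

20 minutes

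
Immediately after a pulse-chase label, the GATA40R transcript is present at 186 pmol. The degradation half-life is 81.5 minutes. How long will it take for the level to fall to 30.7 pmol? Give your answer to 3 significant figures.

Fraction remaining = 30.7/186 ≈ 0.16505.
n = log₂(186/30.7) = ln(6.0586)/ln 2 ≈ 2.599 half-lives.
t = n × t½ = 2.599 × 81.5 ≈ 211.82 minutes.

212 minutes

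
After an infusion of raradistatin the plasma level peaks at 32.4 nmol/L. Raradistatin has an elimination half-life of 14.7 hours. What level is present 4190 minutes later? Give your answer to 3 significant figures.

1.20 nmol/L

Convert the elapsed time: 4190 minutes = 69.8333 hours.
Number of half-lives: n = 69.8333/14.7 ≈ 4.7506.
Remaining = 32.4 × (1/2)^4.7506 = 32.4 × 0.037148 ≈ 1.2036 nmol/L.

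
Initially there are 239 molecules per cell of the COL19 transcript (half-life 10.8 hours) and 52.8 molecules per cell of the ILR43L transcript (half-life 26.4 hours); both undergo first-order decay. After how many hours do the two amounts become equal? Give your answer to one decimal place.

Set 239·(1/2)^(t/10.8) = 52.8·(1/2)^(t/26.4).
Taking log₂: log₂(239/52.8) = t·(1/10.8 − 1/26.4).
log₂(4.5265) = 2.1784; 1/10.8 − 1/26.4 = 0.054714.
t = 2.1784 / 0.054714 ≈ 39.814 hours.

39.8 hours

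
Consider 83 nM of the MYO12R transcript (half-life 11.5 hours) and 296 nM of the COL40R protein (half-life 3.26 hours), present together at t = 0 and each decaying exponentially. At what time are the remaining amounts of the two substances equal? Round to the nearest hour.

8 hours

Set 83·(1/2)^(t/11.5) = 296·(1/2)^(t/3.26).
Taking log₂: log₂(83/296) = t·(1/11.5 − 1/3.26).
log₂(0.28041) = -1.8344; 1/11.5 − 1/3.26 = -0.21979.
t = -1.8344 / -0.21979 ≈ 8.3461 hours.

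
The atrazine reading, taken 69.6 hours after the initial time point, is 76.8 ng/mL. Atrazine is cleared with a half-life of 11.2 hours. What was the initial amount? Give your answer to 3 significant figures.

Number of half-lives elapsed: n = 69.6/11.2 ≈ 6.2143.
A₀ = A × 2^n = 76.8 × 2^6.2143 = 76.8 × 74.248 ≈ 5702.3 ng/mL.

5700 ng/mL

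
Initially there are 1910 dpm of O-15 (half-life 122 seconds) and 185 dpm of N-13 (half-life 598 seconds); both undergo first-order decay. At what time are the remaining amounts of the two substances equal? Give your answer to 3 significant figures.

Set 1910·(1/2)^(t/122) = 185·(1/2)^(t/598).
Taking log₂: log₂(1910/185) = t·(1/122 − 1/598).
log₂(10.324) = 3.368; 1/122 − 1/598 = 0.0065245.
t = 3.368 / 0.0065245 ≈ 516.21 seconds.

516 seconds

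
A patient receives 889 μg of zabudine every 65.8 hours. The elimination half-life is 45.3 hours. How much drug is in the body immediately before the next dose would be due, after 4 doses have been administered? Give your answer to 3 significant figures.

503 μg

The 4 doses were given 263.2, 197.4, 131.6, 65.8 hours ago.
Total = 889·(1/2)^(263.2/45.3) + 889·(1/2)^(197.4/45.3) + 889·(1/2)^(131.6/45.3) + 889·(1/2)^(65.8/45.3)
      = 15.844 + 43.364 + 118.68 + 324.82 ≈ 502.71 μg.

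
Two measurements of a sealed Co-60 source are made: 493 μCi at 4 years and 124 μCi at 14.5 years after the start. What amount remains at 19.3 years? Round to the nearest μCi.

66 μCi

Over Δt = 14.5 − 4 = 10.5 years, the level fell by a factor of 493/124 ≈ 3.9758.
n = log₂(3.9758) ≈ 1.9912 half-lives, so t½ = 10.5/1.9912 ≈ 5.2731 years.
From t = 14.5 to t = 19.3: 124 × (1/2)^((19.3−14.5)/5.2731) ≈ 65.978 μCi.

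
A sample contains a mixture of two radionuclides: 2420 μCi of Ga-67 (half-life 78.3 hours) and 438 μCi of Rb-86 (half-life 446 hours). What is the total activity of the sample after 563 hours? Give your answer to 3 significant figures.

Ga-67: 2420 × (1/2)^(563/78.3) = 2420 × (1/2)^7.1903 ≈ 16.57 μCi.
Rb-86: 438 × (1/2)^(563/446) = 438 × (1/2)^1.2623 ≈ 182.59 μCi.
Total = 16.57 + 182.59 ≈ 199.16 μCi.

199 μCi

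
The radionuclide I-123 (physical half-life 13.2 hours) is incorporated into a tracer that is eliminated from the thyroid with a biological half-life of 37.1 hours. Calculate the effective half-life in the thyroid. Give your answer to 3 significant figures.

1/t_eff = 1/t_phys + 1/t_biol = 1/13.2 + 1/37.1 = 0.10271 per hour.
t_eff = 13.2 × 37.1 / (13.2 + 37.1) ≈ 9.736 hours.

9.74 hours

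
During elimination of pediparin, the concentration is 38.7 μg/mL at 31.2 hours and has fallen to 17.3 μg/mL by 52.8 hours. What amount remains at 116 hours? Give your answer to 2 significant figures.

1.6 μg/mL

Over Δt = 52.8 − 31.2 = 21.6 hours, the level fell by a factor of 38.7/17.3 ≈ 2.237.
n = log₂(2.237) ≈ 1.1616 half-lives, so t½ = 21.6/1.1616 ≈ 18.596 hours.
From t = 52.8 to t = 116: 17.3 × (1/2)^((116−52.8)/18.596) ≈ 1.6404 μg/mL.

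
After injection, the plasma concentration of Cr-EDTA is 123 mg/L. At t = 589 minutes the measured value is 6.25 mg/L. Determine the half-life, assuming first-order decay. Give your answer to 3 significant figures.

A/A₀ = 6.25/123 ≈ 0.050813.
n = log₂(19.68) ≈ 4.2987 half-lives elapsed in 589 minutes.
t½ = 589/4.2987 ≈ 137.02 minutes.

137 minutes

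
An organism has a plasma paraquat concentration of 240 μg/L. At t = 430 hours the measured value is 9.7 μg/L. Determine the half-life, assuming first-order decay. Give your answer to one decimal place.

92.9 hours

A/A₀ = 9.7/240 ≈ 0.040417.
n = log₂(24.742) ≈ 4.6289 half-lives elapsed in 430 hours.
t½ = 430/4.6289 ≈ 92.895 hours.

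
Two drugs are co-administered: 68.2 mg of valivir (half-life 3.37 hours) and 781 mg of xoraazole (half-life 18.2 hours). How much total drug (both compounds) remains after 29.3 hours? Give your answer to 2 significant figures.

valivir: 68.2 × (1/2)^(29.3/3.37) = 68.2 × (1/2)^8.6944 ≈ 0.16463 mg.
xoraazole: 781 × (1/2)^(29.3/18.2) = 781 × (1/2)^1.6099 ≈ 255.87 mg.
Total = 0.16463 + 255.87 ≈ 256.04 mg.

260 mg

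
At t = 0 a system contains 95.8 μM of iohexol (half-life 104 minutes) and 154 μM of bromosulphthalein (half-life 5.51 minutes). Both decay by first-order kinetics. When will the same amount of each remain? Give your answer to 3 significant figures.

3.98 minutes

Set 95.8·(1/2)^(t/104) = 154·(1/2)^(t/5.51).
Taking log₂: log₂(95.8/154) = t·(1/104 − 1/5.51).
log₂(0.62208) = -0.68483; 1/104 − 1/5.51 = -0.17187.
t = -0.68483 / -0.17187 ≈ 3.9845 minutes.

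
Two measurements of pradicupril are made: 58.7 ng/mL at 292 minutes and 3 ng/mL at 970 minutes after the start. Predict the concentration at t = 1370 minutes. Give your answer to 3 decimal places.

Over Δt = 970 − 292 = 678 minutes, the level fell by a factor of 58.7/3 ≈ 19.567.
n = log₂(19.567) ≈ 4.2903 half-lives, so t½ = 678/4.2903 ≈ 158.03 minutes.
From t = 970 to t = 1370: 3 × (1/2)^((1370−970)/158.03) ≈ 0.519 ng/mL.

0.519 ng/mL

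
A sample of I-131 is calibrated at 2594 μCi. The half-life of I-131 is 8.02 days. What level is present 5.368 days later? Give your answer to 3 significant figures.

1630 μCi

Number of half-lives: n = 5.368/8.02 ≈ 0.66933.
Remaining = 2594 × (1/2)^0.66933 = 2594 × 0.6288 ≈ 1631.1 μCi.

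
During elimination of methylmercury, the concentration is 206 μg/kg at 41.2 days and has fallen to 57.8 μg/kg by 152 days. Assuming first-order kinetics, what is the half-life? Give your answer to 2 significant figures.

Over Δt = 152 − 41.2 = 110.8 days, the level fell by a factor of 206/57.8 ≈ 3.564.
n = log₂(3.564) ≈ 1.8335 half-lives, so t½ = 110.8/1.8335 ≈ 60.431 days.

60 days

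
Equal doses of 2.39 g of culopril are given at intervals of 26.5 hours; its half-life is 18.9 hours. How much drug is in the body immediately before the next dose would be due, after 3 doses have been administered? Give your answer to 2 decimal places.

The 3 doses were given 79.5, 53, 26.5 hours ago.
Total = 2.39·(1/2)^(79.5/18.9) + 2.39·(1/2)^(53/18.9) + 2.39·(1/2)^(26.5/18.9)
      = 0.12947 + 0.34217 + 0.90431 ≈ 1.3759 g.

1.38 g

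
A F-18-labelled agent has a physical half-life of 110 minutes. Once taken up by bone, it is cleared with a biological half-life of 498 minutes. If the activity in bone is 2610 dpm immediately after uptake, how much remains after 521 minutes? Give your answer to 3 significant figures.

47.4 dpm

1/t_eff = 1/t_phys + 1/t_biol = 1/110 + 1/498 = 0.011099 per minute.
t_eff = 110 × 498 / (110 + 498) ≈ 90.099 minutes.
Remaining = 2610 × (1/2)^(521/90.099) = 2610 × (1/2)^5.7825 ≈ 47.415 dpm.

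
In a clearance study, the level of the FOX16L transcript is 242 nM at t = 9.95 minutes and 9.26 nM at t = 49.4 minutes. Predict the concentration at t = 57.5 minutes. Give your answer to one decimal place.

Over Δt = 49.4 − 9.95 = 39.45 minutes, the level fell by a factor of 242/9.26 ≈ 26.134.
n = log₂(26.134) ≈ 4.7079 half-lives, so t½ = 39.45/4.7079 ≈ 8.3796 minutes.
From t = 49.4 to t = 57.5: 9.26 × (1/2)^((57.5−49.4)/8.3796) ≈ 4.7383 nM.

4.7 nM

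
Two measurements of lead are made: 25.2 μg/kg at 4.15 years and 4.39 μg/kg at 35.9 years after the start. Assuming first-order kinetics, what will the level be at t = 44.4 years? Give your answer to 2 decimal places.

2.75 μg/kg

Over Δt = 35.9 − 4.15 = 31.75 years, the level fell by a factor of 25.2/4.39 ≈ 5.7403.
n = log₂(5.7403) ≈ 2.5211 half-lives, so t½ = 31.75/2.5211 ≈ 12.594 years.
From t = 35.9 to t = 44.4: 4.39 × (1/2)^((44.4−35.9)/12.594) ≈ 2.7497 μg/kg.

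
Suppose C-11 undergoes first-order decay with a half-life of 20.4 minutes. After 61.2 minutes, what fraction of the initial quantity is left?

n = 61.2/20.4 ≈ 3 half-lives.
Fraction remaining = (1/2)^3 ≈ 0.125.

0.125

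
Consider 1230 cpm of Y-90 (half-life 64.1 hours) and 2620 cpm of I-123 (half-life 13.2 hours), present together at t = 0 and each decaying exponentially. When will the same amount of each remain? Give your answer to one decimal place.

18.1 hours

Set 1230·(1/2)^(t/64.1) = 2620·(1/2)^(t/13.2).
Taking log₂: log₂(1230/2620) = t·(1/64.1 − 1/13.2).
log₂(0.46947) = -1.0909; 1/64.1 − 1/13.2 = -0.060157.
t = -1.0909 / -0.060157 ≈ 18.134 hours.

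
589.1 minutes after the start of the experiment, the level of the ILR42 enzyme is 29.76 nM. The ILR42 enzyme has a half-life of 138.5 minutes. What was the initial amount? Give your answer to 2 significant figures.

Number of half-lives elapsed: n = 589.1/138.5 ≈ 4.2534.
A₀ = A × 2^n = 29.76 × 2^4.2534 = 29.76 × 19.073 ≈ 567.6 nM.

570 nM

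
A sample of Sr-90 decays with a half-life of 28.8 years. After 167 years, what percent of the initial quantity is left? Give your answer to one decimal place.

1.8%

n = 167/28.8 ≈ 5.7986 half-lives.
Fraction remaining = (1/2)^5.7986 ≈ 0.017966, i.e. 1.7966%.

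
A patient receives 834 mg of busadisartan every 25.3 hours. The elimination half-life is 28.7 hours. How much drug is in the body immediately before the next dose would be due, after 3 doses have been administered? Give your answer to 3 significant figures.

The 3 doses were given 75.9, 50.6, 25.3 hours ago.
Total = 834·(1/2)^(75.9/28.7) + 834·(1/2)^(50.6/28.7) + 834·(1/2)^(25.3/28.7)
      = 133.37 + 245.71 + 452.69 ≈ 831.77 mg.

832 mg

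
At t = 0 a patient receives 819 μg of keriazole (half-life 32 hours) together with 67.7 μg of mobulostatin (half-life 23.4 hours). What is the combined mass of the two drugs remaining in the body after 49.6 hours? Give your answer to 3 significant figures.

keriazole: 819 × (1/2)^(49.6/32) = 819 × (1/2)^1.55 ≈ 279.7 μg.
mobulostatin: 67.7 × (1/2)^(49.6/23.4) = 67.7 × (1/2)^2.1197 ≈ 15.578 μg.
Total = 279.7 + 15.578 ≈ 295.27 μg.

295 μg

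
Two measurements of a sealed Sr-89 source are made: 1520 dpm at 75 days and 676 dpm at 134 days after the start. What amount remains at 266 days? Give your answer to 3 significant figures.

Over Δt = 134 − 75 = 59 days, the level fell by a factor of 1520/676 ≈ 2.2485.
n = log₂(2.2485) ≈ 1.169 half-lives, so t½ = 59/1.169 ≈ 50.472 days.
From t = 134 to t = 266: 676 × (1/2)^((266−134)/50.472) ≈ 110.32 dpm.

110 dpm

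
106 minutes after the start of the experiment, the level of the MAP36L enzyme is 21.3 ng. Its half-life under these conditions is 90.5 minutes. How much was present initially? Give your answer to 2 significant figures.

Number of half-lives elapsed: n = 106/90.5 ≈ 1.1713.
A₀ = A × 2^n = 21.3 × 2^1.1713 = 21.3 × 2.2521 ≈ 47.97 ng.

48 ng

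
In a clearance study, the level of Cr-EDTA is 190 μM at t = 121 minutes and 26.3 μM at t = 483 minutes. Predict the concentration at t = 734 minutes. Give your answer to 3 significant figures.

Over Δt = 483 − 121 = 362 minutes, the level fell by a factor of 190/26.3 ≈ 7.2243.
n = log₂(7.2243) ≈ 2.8529 half-lives, so t½ = 362/2.8529 ≈ 126.89 minutes.
From t = 483 to t = 734: 26.3 × (1/2)^((734−483)/126.89) ≈ 6.6756 μM.

6.68 μM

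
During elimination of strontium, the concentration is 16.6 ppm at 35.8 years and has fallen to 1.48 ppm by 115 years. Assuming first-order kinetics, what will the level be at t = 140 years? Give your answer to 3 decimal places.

Over Δt = 115 − 35.8 = 79.2 years, the level fell by a factor of 16.6/1.48 ≈ 11.216.
n = log₂(11.216) ≈ 3.4875 half-lives, so t½ = 79.2/3.4875 ≈ 22.71 years.
From t = 115 to t = 140: 1.48 × (1/2)^((140−115)/22.71) ≈ 0.69003 ppm.

0.690 ppm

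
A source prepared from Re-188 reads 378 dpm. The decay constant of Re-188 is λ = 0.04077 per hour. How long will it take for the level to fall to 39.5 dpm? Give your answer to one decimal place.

55.4 hours

t½ = ln 2 / λ = 0.69315 / 0.04077 ≈ 17.001 hours.
Fraction remaining = 39.5/378 ≈ 0.1045.
n = log₂(378/39.5) = ln(9.5696)/ln 2 ≈ 3.2585 half-lives.
t = n × t½ = 3.2585 × 17.001 ≈ 55.398 hours.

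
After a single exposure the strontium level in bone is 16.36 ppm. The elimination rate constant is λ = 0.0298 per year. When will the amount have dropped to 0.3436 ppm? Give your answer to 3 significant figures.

t½ = ln 2 / λ = 0.69315 / 0.0298 ≈ 23.26 years.
Fraction remaining = 0.3436/16.36 ≈ 0.021002.
n = log₂(16.36/0.3436) = ln(47.614)/ln 2 ≈ 5.5733 half-lives.
t = n × t½ = 5.5733 × 23.26 ≈ 129.63 years.

130 years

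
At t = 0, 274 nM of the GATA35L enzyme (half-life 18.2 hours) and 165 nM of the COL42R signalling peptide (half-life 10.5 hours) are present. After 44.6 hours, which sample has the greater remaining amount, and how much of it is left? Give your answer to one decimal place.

GATA35L enzyme: 274 × (1/2)^2.4505 ≈ 50.126 nM.
COL42R signalling peptide: 165 × (1/2)^4.2476 ≈ 8.6861 nM.
GATA35L enzyme has more remaining, at ≈ 50.126 nM.

GATA35L enzyme, 50.1 nM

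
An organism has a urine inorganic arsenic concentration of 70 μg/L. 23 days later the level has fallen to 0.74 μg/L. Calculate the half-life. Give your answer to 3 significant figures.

3.50 days

A/A₀ = 0.74/70 ≈ 0.010571.
n = log₂(94.595) ≈ 6.5637 half-lives elapsed in 23 days.
t½ = 23/6.5637 ≈ 3.5041 days.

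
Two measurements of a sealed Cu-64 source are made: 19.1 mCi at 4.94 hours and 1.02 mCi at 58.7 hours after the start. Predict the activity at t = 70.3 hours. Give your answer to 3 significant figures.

Over Δt = 58.7 − 4.94 = 53.76 hours, the level fell by a factor of 19.1/1.02 ≈ 18.725.
n = log₂(18.725) ≈ 4.2269 half-lives, so t½ = 53.76/4.2269 ≈ 12.718 hours.
From t = 58.7 to t = 70.3: 1.02 × (1/2)^((70.3−58.7)/12.718) ≈ 0.54205 mCi.

0.542 mCi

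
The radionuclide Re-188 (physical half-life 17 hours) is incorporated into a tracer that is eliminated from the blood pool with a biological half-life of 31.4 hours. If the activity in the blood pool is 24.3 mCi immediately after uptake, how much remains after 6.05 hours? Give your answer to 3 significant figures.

1/t_eff = 1/t_phys + 1/t_biol = 1/17 + 1/31.4 = 0.090671 per hour.
t_eff = 17 × 31.4 / (17 + 31.4) ≈ 11.029 hours.
Remaining = 24.3 × (1/2)^(6.05/11.029) = 24.3 × (1/2)^0.54856 ≈ 16.614 mCi.

16.6 mCi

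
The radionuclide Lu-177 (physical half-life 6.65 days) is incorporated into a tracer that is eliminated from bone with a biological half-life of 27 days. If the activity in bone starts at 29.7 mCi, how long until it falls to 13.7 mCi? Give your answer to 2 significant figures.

6.0 days

1/t_eff = 1/t_phys + 1/t_biol = 1/6.65 + 1/27 = 0.18741 per day.
t_eff = 6.65 × 27 / (6.65 + 27) ≈ 5.3358 days.
n = log₂(29.7/13.7) ≈ 1.1163; t = 1.1163 × 5.3358 ≈ 5.9563 days.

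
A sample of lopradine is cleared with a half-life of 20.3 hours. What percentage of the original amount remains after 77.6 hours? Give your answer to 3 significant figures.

n = 77.6/20.3 ≈ 3.8227 half-lives.
Fraction remaining = (1/2)^3.8227 ≈ 0.070675, i.e. 7.0675%.

7.07%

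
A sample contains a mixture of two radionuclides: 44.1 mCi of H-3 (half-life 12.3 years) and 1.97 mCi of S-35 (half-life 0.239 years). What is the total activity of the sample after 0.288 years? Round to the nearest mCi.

H-3: 44.1 × (1/2)^(0.288/12.3) = 44.1 × (1/2)^0.023415 ≈ 43.39 mCi.
S-35: 1.97 × (1/2)^(0.288/0.239) = 1.97 × (1/2)^1.205 ≈ 0.85451 mCi.
Total = 43.39 + 0.85451 ≈ 44.245 mCi.

44 mCi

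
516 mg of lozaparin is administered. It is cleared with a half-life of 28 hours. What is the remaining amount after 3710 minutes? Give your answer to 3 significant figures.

112 mg

Convert the elapsed time: 3710 minutes = 61.8333 hours.
Number of half-lives: n = 61.8333/28 ≈ 2.2083.
Remaining = 516 × (1/2)^2.2083 = 516 × 0.21638 ≈ 111.65 mg.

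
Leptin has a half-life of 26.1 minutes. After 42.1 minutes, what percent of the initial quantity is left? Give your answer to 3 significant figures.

n = 42.1/26.1 ≈ 1.613 half-lives.
Fraction remaining = (1/2)^1.613 ≈ 0.32691, i.e. 32.691%.

32.7%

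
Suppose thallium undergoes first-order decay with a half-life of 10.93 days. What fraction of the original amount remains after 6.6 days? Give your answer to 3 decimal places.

n = 6.6/10.93 ≈ 0.60384 half-lives.
Fraction remaining = (1/2)^0.60384 ≈ 0.658.

0.658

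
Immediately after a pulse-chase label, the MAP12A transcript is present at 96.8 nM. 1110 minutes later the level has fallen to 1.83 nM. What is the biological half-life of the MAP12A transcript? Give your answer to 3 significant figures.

A/A₀ = 1.83/96.8 ≈ 0.018905.
n = log₂(52.896) ≈ 5.7251 half-lives elapsed in 1110 minutes.
t½ = 1110/5.7251 ≈ 193.88 minutes.

194 minutes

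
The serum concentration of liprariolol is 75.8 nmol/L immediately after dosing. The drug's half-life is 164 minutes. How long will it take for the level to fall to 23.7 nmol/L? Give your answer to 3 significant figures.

275 minutes

Fraction remaining = 23.7/75.8 ≈ 0.31266.
n = log₂(75.8/23.7) = ln(3.1983)/ln 2 ≈ 1.6773 half-lives.
t = n × t½ = 1.6773 × 164 ≈ 275.08 minutes.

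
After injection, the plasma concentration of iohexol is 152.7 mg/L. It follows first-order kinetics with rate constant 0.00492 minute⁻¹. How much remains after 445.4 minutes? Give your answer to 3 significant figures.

17.1 mg/L

t½ = ln 2 / k = 0.69315 / 0.00492 ≈ 140.88 minutes.
Number of half-lives: n = 445.4/140.88 ≈ 3.1615.
Remaining = 152.7 × (1/2)^3.1615 = 152.7 × 0.11176 ≈ 17.066 mg/L.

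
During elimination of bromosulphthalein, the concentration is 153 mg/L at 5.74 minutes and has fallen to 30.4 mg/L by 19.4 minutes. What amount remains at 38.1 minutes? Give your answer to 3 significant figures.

Over Δt = 19.4 − 5.74 = 13.66 minutes, the level fell by a factor of 153/30.4 ≈ 5.0329.
n = log₂(5.0329) ≈ 2.3314 half-lives, so t½ = 13.66/2.3314 ≈ 5.8592 minutes.
From t = 19.4 to t = 38.1: 30.4 × (1/2)^((38.1−19.4)/5.8592) ≈ 3.3275 mg/L.

3.33 mg/L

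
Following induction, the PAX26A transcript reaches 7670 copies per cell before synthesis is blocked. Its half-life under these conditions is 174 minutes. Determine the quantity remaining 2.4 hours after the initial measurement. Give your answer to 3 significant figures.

Convert the elapsed time: 2.4 hours = 144 minutes.
Number of half-lives: n = 144/174 ≈ 0.82759.
Remaining = 7670 × (1/2)^0.82759 = 7670 × 0.56347 ≈ 4321.8 copies per cell.

4320 copies per cell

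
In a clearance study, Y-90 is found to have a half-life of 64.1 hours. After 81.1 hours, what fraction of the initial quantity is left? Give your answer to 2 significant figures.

0.42

n = 81.1/64.1 ≈ 1.2652 half-lives.
Fraction remaining = (1/2)^1.2652 ≈ 0.41604.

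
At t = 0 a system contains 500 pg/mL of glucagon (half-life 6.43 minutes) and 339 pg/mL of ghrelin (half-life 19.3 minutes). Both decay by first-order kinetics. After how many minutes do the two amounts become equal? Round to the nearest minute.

5 minutes

Set 500·(1/2)^(t/6.43) = 339·(1/2)^(t/19.3).
Taking log₂: log₂(500/339) = t·(1/6.43 − 1/19.3).
log₂(1.4749) = 0.56064; 1/6.43 − 1/19.3 = 0.10371.
t = 0.56064 / 0.10371 ≈ 5.406 minutes.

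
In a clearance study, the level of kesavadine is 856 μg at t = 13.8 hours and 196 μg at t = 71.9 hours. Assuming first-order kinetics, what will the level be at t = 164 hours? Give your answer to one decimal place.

18.9 μg

Over Δt = 71.9 − 13.8 = 58.1 hours, the level fell by a factor of 856/196 ≈ 4.3673.
n = log₂(4.3673) ≈ 2.1268 half-lives, so t½ = 58.1/2.1268 ≈ 27.319 hours.
From t = 71.9 to t = 164: 196 × (1/2)^((164−71.9)/27.319) ≈ 18.94 μg.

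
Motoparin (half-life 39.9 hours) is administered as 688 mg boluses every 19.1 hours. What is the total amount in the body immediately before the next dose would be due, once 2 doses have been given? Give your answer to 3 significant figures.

848 mg

The 2 doses were given 38.2, 19.1 hours ago.
Total = 688·(1/2)^(38.2/39.9) + 688·(1/2)^(19.1/39.9)
      = 354.31 + 493.73 ≈ 848.04 mg.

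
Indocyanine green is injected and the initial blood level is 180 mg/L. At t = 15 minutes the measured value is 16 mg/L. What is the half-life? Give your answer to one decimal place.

4.3 minutes

A/A₀ = 16/180 ≈ 0.088889.
n = log₂(11.25) ≈ 3.4919 half-lives elapsed in 15 minutes.
t½ = 15/3.4919 ≈ 4.2957 minutes.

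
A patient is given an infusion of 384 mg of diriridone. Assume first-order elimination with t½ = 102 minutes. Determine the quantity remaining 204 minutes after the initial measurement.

Elapsed time is 2 half-lives (204/102).
Each half-life halves the amount: 384 × (1/2)^2 = 384/4 = 96 mg.

96 mg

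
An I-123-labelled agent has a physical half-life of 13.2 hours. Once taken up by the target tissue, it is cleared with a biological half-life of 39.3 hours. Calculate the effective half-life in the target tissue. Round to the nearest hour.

1/t_eff = 1/t_phys + 1/t_biol = 1/13.2 + 1/39.3 = 0.1012 per hour.
t_eff = 13.2 × 39.3 / (13.2 + 39.3) ≈ 9.8811 hours.

10 hours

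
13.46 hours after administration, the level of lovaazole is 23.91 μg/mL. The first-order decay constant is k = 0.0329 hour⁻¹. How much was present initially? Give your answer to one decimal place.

t½ = ln 2 / k = 0.69315 / 0.0329 ≈ 21.068 hours.
Number of half-lives elapsed: n = 13.46/21.068 ≈ 0.63887.
A₀ = A × 2^n = 23.91 × 2^0.63887 = 23.91 × 1.5571 ≈ 37.231 μg/mL.

37.2 μg/mL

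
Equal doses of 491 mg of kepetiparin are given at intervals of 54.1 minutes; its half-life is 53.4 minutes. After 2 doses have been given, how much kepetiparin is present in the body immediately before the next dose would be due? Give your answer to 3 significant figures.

364 mg

The 2 doses were given 108.2, 54.1 minutes ago.
Total = 491·(1/2)^(108.2/53.4) + 491·(1/2)^(54.1/53.4)
      = 120.54 + 243.28 ≈ 363.82 mg.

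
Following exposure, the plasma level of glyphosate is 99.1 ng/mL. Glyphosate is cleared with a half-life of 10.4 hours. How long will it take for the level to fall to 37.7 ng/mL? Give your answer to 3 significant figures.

14.5 hours

Fraction remaining = 37.7/99.1 ≈ 0.38042.
n = log₂(99.1/37.7) = ln(2.6286)/ln 2 ≈ 1.3943 half-lives.
t = n × t½ = 1.3943 × 10.4 ≈ 14.501 hours.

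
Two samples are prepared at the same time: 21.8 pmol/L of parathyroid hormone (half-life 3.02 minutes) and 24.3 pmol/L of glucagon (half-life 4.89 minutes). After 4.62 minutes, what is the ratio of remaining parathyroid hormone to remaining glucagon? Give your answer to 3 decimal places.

parathyroid hormone: 21.8 × (1/2)^(4.62/3.02) = 21.8 × (1/2)^1.5298 ≈ 7.5499 pmol/L.
glucagon: 24.3 × (1/2)^(4.62/4.89) = 24.3 × (1/2)^0.94479 ≈ 12.624 pmol/L.
Ratio ≈ 7.5499 / 12.624 ≈ 0.59806.

0.598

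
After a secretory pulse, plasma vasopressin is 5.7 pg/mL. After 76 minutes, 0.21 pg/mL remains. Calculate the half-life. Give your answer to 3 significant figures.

A/A₀ = 0.21/5.7 ≈ 0.036842.
n = log₂(27.143) ≈ 4.7625 half-lives elapsed in 76 minutes.
t½ = 76/4.7625 ≈ 15.958 minutes.

16.0 minutes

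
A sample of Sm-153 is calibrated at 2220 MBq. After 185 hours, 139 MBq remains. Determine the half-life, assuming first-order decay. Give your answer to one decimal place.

A/A₀ = 139/2220 ≈ 0.062613.
n = log₂(15.971) ≈ 3.9974 half-lives elapsed in 185 hours.
t½ = 185/3.9974 ≈ 46.28 hours.

46.3 hours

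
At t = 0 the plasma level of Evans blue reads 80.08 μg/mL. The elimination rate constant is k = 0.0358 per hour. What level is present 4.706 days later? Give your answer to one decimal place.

1.4 μg/mL

t½ = ln 2 / k = 0.69315 / 0.0358 ≈ 19.362 hours.
Convert the elapsed time: 4.706 days = 112.944 hours.
Number of half-lives: n = 112.944/19.362 ≈ 5.8334.
Remaining = 80.08 × (1/2)^5.8334 = 80.08 × 0.017538 ≈ 1.4044 μg/mL.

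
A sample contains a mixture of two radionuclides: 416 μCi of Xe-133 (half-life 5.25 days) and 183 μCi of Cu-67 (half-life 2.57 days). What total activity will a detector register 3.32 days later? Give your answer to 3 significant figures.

Xe-133: 416 × (1/2)^(3.32/5.25) = 416 × (1/2)^0.63238 ≈ 268.37 μCi.
Cu-67: 183 × (1/2)^(3.32/2.57) = 183 × (1/2)^1.2918 ≈ 74.743 μCi.
Total = 268.37 + 74.743 ≈ 343.11 μCi.

343 μCi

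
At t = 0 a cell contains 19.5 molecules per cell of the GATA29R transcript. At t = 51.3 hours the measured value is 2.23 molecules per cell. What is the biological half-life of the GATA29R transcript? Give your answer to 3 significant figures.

A/A₀ = 2.23/19.5 ≈ 0.11436.
n = log₂(8.7444) ≈ 3.1284 half-lives elapsed in 51.3 hours.
t½ = 51.3/3.1284 ≈ 16.398 hours.

16.4 hours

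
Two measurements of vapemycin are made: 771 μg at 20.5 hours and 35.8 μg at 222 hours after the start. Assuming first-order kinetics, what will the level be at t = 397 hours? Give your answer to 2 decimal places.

2.49 μg

Over Δt = 222 − 20.5 = 201.5 hours, the level fell by a factor of 771/35.8 ≈ 21.536.
n = log₂(21.536) ≈ 4.4287 half-lives, so t½ = 201.5/4.4287 ≈ 45.499 hours.
From t = 222 to t = 397: 35.8 × (1/2)^((397−222)/45.499) ≈ 2.4891 μg.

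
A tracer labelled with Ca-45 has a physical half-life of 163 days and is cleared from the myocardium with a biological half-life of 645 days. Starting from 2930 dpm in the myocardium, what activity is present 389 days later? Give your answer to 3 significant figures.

369 dpm

1/t_eff = 1/t_phys + 1/t_biol = 1/163 + 1/645 = 0.0076854 per day.
t_eff = 163 × 645 / (163 + 645) ≈ 130.12 days.
Remaining = 2930 × (1/2)^(389/130.12) = 2930 × (1/2)^2.9896 ≈ 368.9 dpm.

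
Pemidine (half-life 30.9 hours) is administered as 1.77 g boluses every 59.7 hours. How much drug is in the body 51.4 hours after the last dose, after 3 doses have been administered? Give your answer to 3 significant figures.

The 3 doses were given 170.8, 111.1, 51.4 hours ago.
Total = 1.77·(1/2)^(170.8/30.9) + 1.77·(1/2)^(111.1/30.9) + 1.77·(1/2)^(51.4/30.9)
      = 0.038373 + 0.14643 + 0.55877 ≈ 0.74357 g.

0.744 g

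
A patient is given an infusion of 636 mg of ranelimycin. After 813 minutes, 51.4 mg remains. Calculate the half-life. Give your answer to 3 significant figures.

224 minutes

A/A₀ = 51.4/636 ≈ 0.080818.
n = log₂(12.374) ≈ 3.6292 half-lives elapsed in 813 minutes.
t½ = 813/3.6292 ≈ 224.02 minutes.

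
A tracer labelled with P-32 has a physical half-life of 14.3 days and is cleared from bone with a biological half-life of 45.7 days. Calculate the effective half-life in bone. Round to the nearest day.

1/t_eff = 1/t_phys + 1/t_biol = 1/14.3 + 1/45.7 = 0.091812 per day.
t_eff = 14.3 × 45.7 / (14.3 + 45.7) ≈ 10.892 days.

11 days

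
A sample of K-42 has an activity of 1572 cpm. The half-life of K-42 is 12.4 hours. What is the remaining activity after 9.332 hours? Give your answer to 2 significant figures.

Number of half-lives: n = 9.332/12.4 ≈ 0.75258.
Remaining = 1572 × (1/2)^0.75258 = 1572 × 0.59354 ≈ 933.05 cpm.

930 cpm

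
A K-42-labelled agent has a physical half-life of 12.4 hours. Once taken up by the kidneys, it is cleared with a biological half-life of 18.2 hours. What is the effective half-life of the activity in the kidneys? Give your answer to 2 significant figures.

1/t_eff = 1/t_phys + 1/t_biol = 1/12.4 + 1/18.2 = 0.13559 per hour.
t_eff = 12.4 × 18.2 / (12.4 + 18.2) ≈ 7.3752 hours.

7.4 hours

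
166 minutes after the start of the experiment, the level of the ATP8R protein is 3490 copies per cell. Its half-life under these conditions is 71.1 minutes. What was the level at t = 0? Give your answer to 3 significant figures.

17600 copies per cell

Number of half-lives elapsed: n = 166/71.1 ≈ 2.3347.
A₀ = A × 2^n = 3490 × 2^2.3347 = 3490 × 5.0446 ≈ 17606 copies per cell.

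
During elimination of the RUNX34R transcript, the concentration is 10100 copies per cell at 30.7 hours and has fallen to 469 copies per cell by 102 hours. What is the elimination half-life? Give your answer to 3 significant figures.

Over Δt = 102 − 30.7 = 71.3 hours, the level fell by a factor of 10100/469 ≈ 21.535.
n = log₂(21.535) ≈ 4.4286 half-lives, so t½ = 71.3/4.4286 ≈ 16.1 hours.

16.1 hours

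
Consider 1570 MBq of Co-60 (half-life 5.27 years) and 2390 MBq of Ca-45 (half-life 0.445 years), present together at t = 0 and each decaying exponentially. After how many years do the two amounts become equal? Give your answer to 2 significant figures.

Set 1570·(1/2)^(t/5.27) = 2390·(1/2)^(t/0.445).
Taking log₂: log₂(1570/2390) = t·(1/5.27 − 1/0.445).
log₂(0.6569) = -0.60625; 1/5.27 − 1/0.445 = -2.0574.
t = -0.60625 / -2.0574 ≈ 0.29466 years.

0.29 years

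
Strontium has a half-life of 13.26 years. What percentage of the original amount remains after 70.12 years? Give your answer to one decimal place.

2.6%

n = 70.12/13.26 ≈ 5.2881 half-lives.
Fraction remaining = (1/2)^5.2881 ≈ 0.025593, i.e. 2.5593%.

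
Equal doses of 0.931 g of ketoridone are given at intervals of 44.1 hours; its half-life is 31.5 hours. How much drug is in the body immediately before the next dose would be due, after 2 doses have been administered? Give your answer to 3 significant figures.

0.486 g

The 2 doses were given 88.2, 44.1 hours ago.
Total = 0.931·(1/2)^(88.2/31.5) + 0.931·(1/2)^(44.1/31.5)
      = 0.13368 + 0.35278 ≈ 0.48646 g.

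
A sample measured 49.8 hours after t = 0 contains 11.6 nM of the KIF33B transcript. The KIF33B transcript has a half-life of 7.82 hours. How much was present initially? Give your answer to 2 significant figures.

Number of half-lives elapsed: n = 49.8/7.82 ≈ 6.3683.
A₀ = A × 2^n = 11.6 × 2^6.3683 = 11.6 × 82.612 ≈ 958.3 nM.

960 nM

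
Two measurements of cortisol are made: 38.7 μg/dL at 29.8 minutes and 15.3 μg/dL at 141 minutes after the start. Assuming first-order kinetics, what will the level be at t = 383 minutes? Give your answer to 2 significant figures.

Over Δt = 141 − 29.8 = 111.2 minutes, the level fell by a factor of 38.7/15.3 ≈ 2.5294.
n = log₂(2.5294) ≈ 1.3388 half-lives, so t½ = 111.2/1.3388 ≈ 83.059 minutes.
From t = 141 to t = 383: 15.3 × (1/2)^((383−141)/83.059) ≈ 2.0306 μg/dL.

2.0 μg/dL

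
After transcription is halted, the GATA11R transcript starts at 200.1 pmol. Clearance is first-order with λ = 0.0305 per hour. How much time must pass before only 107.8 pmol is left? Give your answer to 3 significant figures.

t½ = ln 2 / λ = 0.69315 / 0.0305 ≈ 22.726 hours.
Fraction remaining = 107.8/200.1 ≈ 0.53873.
n = log₂(200.1/107.8) = ln(1.8562)/ln 2 ≈ 0.89236 half-lives.
t = n × t½ = 0.89236 × 22.726 ≈ 20.28 hours.

20.3 hours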